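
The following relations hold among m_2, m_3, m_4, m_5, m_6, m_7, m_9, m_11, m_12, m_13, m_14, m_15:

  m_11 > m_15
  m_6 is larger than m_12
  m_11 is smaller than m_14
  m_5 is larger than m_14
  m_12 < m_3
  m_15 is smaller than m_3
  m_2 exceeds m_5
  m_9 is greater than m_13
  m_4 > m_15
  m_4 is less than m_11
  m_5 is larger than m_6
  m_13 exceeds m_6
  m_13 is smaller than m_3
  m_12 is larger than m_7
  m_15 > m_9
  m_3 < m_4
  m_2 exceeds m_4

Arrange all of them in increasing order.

m_7 < m_12 < m_6 < m_13 < m_9 < m_15 < m_3 < m_4 < m_11 < m_14 < m_5 < m_2

Each adjacent pair is fixed by a given relation: m_7 < m_12; m_12 < m_6; m_6 < m_13; m_13 < m_9; m_9 < m_15; m_15 < m_3; m_3 < m_4; m_4 < m_11; m_11 < m_14; m_14 < m_5; m_5 < m_2. Chaining them end to end gives the full order.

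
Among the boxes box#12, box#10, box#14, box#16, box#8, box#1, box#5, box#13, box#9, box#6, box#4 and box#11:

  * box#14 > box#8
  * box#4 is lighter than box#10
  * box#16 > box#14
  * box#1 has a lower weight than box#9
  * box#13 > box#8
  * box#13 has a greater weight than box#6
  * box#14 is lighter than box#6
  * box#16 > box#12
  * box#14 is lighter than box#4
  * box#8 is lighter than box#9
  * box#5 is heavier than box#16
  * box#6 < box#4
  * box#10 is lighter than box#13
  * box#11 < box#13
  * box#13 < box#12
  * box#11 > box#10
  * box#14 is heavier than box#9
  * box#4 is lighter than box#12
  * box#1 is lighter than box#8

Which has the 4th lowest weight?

box#14

Chaining the given pairs: box#1 < box#8 < box#9 < box#14 < box#6 < box#4 < box#10 < box#11 < box#13 < box#12 < box#16 < box#5.
Counting 4 from the smallest end gives box#14.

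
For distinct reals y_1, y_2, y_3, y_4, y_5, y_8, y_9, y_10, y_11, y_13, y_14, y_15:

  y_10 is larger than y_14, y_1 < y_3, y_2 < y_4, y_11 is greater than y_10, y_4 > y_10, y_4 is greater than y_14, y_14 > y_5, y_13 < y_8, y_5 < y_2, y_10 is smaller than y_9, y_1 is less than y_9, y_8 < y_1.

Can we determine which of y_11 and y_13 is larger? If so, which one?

undetermined

Following every chain through y_13: above y_13 we get y_8, y_1, y_9, y_3.
y_11 is not reached, and no chain runs the other way from y_11 to y_13.
So the given relations leave the order of y_13 and y_11 undetermined.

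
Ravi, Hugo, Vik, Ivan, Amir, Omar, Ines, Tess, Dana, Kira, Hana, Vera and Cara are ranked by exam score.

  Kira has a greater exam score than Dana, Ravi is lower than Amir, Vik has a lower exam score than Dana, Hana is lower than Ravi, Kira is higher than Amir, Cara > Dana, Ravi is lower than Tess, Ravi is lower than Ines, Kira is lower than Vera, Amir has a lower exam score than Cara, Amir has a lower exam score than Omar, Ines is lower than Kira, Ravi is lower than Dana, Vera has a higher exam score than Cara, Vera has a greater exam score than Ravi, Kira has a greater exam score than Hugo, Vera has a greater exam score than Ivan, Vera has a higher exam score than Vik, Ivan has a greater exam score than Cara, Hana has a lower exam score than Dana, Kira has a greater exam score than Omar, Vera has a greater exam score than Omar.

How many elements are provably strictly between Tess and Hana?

1

The relations place Hana below Tess. An element lies strictly between them when it is forced above Hana and also forced below Tess.
Above Hana: {Ravi, Amir, Omar, Dana, Cara, Ines, Ivan, Kira, Vera}. Below Tess: {Ravi}.
Intersection: {Ravi} — 1.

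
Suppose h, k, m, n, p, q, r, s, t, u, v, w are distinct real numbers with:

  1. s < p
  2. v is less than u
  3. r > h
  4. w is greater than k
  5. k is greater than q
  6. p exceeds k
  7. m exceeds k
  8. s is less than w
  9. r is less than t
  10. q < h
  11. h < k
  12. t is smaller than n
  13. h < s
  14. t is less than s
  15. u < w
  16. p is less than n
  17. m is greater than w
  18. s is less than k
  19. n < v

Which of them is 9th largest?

The consecutive relations fix a unique order: q < h < r < t < s < k < p < n < v < u < w < m.
Counting 9 from the largest end gives t.

t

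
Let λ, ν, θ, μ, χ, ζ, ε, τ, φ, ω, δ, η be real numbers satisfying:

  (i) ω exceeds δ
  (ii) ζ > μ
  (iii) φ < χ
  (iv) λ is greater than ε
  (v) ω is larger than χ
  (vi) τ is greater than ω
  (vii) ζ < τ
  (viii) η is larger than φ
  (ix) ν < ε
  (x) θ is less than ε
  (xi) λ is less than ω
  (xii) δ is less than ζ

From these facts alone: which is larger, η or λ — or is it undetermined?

Following every chain through η: below η we get φ.
λ is not reached, and no chain runs the other way from λ to η.
So the given relations leave the order of η and λ undetermined.

undetermined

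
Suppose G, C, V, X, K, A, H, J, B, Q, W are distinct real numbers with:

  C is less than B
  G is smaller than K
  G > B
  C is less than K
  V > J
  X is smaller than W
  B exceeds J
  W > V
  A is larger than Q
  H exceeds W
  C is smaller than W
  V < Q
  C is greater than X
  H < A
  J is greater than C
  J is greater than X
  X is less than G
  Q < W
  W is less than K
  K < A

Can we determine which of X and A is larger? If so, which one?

A

Link the given pairs in sequence: X < C; C < J; J < V; V < Q; Q < W; W < K; K < A.
Chaining these gives X < C < J < V < Q < W < K < A.
So A is larger.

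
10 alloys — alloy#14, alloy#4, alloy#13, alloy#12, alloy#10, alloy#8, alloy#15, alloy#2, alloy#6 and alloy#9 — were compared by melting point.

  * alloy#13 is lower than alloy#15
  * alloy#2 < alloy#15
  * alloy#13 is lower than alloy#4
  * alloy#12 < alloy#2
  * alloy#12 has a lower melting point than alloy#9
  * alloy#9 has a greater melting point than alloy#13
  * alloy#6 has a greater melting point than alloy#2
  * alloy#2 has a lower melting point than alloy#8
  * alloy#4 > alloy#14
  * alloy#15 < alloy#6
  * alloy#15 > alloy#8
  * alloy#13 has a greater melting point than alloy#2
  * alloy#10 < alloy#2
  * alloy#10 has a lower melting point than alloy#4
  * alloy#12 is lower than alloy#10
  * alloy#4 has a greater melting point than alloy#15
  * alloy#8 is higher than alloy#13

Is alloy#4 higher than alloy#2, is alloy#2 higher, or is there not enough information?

The relevant relations are alloy#2 < alloy#13; alloy#13 < alloy#8; alloy#8 < alloy#15; alloy#15 < alloy#4.
Together: alloy#2 < alloy#13 < alloy#8 < alloy#15 < alloy#4.
So alloy#4 is higher.

alloy#4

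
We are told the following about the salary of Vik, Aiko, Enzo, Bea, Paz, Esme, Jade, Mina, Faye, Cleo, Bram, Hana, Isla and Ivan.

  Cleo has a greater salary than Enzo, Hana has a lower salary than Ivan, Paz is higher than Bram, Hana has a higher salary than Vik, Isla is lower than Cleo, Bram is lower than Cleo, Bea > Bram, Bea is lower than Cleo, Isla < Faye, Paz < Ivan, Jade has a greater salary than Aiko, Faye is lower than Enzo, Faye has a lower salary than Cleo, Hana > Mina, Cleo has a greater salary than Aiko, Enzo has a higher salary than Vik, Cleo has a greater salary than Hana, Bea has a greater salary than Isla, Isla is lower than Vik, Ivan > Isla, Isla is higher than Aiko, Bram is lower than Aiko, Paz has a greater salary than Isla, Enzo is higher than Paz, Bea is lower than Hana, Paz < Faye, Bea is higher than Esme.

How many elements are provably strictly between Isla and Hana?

2

Chaining upward from Isla reaches: Bea, Paz, Faye, Vik, Enzo, Cleo, Ivan.
Chaining downward from Hana reaches: Bram, Mina, Aiko, Esme, Bea, Vik.
Strictly between Isla and Hana are those in both lists: Bea, Vik — 2 elements.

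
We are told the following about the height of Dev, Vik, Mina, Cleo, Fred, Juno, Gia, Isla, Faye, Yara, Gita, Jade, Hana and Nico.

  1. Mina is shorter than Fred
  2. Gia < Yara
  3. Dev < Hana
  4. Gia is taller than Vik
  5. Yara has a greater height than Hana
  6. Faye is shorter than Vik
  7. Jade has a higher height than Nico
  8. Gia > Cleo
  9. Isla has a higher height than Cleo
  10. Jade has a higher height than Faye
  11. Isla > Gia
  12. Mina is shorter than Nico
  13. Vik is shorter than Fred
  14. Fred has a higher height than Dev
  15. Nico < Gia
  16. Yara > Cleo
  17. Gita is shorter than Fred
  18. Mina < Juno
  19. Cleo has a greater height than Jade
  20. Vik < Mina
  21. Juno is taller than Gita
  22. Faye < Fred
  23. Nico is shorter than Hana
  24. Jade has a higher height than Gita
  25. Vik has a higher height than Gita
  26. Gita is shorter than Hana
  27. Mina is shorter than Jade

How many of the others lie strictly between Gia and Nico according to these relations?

2

The relations place Nico below Gia. An element lies strictly between them when it is forced above Nico and also forced below Gia.
Above Nico: {Hana, Jade, Cleo, Isla, Yara}. Below Gia: {Faye, Gita, Vik, Mina, Jade, Cleo}.
Intersection: {Jade, Cleo} — 2.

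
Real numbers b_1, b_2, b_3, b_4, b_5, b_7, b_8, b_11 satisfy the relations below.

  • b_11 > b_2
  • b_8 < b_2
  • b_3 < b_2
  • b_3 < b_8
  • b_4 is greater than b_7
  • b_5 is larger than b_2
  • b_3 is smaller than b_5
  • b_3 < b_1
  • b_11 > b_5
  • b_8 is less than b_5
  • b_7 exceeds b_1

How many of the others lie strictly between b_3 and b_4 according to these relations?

Chaining upward from b_3 reaches: b_1, b_8, b_2, b_5, b_7, b_11.
Chaining downward from b_4 reaches: b_1, b_7.
Strictly between b_3 and b_4 are those in both lists: b_1, b_7 — 2 elements.

2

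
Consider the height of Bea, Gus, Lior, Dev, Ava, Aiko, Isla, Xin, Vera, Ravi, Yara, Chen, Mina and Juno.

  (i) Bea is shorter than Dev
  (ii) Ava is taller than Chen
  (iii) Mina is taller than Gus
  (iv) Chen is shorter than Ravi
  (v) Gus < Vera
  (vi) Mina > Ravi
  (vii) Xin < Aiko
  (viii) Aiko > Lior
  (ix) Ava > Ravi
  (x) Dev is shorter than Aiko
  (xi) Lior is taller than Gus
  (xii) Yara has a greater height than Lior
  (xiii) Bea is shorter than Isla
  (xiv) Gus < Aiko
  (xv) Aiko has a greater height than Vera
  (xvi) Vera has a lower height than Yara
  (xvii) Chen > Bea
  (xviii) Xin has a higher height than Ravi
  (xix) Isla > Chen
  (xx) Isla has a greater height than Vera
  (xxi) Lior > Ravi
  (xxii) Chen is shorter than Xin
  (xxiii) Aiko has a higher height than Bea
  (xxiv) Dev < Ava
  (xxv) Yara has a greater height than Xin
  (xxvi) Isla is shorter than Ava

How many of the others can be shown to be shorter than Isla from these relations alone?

4

From Isla the given relations immediately reach Bea, Chen, Vera.
From those, Gus — 4 in total.
Nothing else is reachable below Isla; 4 in all.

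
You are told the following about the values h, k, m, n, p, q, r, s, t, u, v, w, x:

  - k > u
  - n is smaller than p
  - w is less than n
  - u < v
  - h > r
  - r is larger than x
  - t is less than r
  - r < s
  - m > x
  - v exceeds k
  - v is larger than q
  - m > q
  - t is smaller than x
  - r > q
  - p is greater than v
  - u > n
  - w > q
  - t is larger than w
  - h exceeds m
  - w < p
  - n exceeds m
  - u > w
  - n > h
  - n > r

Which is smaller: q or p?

q

q < w and w < t give q < t.
Then t < x extends the chain to x.
Then x < m extends the chain to m.
With m < h: q < w < t < x < m < h.
With h < n: q < w < t < x < m < h < n.
Then n < u extends the chain to u.
With u < k: q < w < t < x < m < h < n < u < k.
With k < v: q < w < t < x < m < h < n < u < k < v.
With v < p: q < w < t < x < m < h < n < u < k < v < p.
So q < p; q is the smaller of the two.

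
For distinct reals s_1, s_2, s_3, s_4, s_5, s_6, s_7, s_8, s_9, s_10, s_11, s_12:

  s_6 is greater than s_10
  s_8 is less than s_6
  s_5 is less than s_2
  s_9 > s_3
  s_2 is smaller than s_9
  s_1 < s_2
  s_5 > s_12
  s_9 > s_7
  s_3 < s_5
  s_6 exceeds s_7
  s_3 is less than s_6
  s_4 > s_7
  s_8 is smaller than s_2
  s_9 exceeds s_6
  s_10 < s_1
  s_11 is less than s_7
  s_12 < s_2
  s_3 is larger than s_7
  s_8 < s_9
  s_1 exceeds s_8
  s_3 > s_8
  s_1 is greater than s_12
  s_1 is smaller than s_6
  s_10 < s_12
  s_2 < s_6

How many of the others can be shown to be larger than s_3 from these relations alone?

Directly above s_3: s_5, s_6, s_9.
One step further: s_2 (4 so far).
Nothing else is reachable above s_3; 4 in all.

4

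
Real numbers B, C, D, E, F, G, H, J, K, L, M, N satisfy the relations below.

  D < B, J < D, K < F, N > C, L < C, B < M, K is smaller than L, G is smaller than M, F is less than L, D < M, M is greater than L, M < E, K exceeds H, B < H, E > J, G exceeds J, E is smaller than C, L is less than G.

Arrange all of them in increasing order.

J < D < B < H < K < F < L < G < M < E < C < N

Nothing is placed below J, so it is least; from there J < D; D < B; B < H; H < K; K < F; F < L; L < G; G < M; M < E; E < C; C < N, each given directly.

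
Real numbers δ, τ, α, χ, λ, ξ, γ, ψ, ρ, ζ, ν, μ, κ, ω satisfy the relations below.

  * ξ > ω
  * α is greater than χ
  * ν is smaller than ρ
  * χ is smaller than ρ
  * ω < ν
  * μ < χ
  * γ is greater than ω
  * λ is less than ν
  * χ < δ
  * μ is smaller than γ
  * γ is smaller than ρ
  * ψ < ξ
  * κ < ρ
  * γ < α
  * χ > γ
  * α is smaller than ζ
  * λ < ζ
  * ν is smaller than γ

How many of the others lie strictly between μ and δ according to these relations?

Chaining upward from μ reaches: γ, χ, α, ζ, ρ.
Chaining downward from δ reaches: λ, ω, ν, γ, χ.
Strictly between μ and δ are those in both lists: γ, χ — 2 elements.

2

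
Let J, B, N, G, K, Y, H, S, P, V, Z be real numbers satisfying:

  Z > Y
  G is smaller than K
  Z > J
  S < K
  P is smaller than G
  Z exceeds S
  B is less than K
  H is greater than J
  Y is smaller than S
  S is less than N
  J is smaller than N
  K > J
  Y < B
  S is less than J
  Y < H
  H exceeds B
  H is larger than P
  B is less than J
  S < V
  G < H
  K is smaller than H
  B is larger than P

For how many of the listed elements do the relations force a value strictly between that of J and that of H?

1

Chaining upward from J reaches: N, Z, K.
Chaining downward from H reaches: P, Y, B, G, S, K.
Strictly between J and H are those in both lists: K — 1 element.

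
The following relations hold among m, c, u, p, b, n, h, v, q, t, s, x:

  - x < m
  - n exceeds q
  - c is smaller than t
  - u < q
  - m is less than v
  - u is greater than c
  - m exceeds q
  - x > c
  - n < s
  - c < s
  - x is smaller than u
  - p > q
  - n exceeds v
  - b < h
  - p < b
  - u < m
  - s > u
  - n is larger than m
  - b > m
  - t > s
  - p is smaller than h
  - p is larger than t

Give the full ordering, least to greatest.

c < x < u < q < m < v < n < s < t < p < b < h

Nothing is placed below c, so it is least; from there c < x; x < u; u < q; q < m; m < v; v < n; n < s; s < t; t < p; p < b; b < h, each given directly.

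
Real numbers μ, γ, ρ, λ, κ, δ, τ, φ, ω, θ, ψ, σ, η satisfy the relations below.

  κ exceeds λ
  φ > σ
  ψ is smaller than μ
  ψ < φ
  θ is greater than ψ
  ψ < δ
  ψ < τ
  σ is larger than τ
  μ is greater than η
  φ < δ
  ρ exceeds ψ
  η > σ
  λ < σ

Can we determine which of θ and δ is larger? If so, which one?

undetermined

Following every chain through θ: below θ we get ψ.
δ is not reached, and no chain runs the other way from δ to θ.
So the given relations leave the order of θ and δ undetermined.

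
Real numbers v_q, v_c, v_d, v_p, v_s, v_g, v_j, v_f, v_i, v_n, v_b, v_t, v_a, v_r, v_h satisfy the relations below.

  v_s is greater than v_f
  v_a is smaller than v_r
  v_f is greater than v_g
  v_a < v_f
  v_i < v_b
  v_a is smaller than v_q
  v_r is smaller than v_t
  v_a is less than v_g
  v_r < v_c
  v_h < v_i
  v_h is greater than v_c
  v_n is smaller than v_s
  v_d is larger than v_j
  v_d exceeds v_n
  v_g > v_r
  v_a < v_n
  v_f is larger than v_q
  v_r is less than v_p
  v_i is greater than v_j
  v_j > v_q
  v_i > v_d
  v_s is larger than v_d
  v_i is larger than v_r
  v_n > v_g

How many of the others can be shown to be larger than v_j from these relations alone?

From v_j the given relations immediately reach v_d, v_i.
From those, v_b, v_s — 4 in total.
No other element is forced above v_j by the given relations, so the count is 4.

4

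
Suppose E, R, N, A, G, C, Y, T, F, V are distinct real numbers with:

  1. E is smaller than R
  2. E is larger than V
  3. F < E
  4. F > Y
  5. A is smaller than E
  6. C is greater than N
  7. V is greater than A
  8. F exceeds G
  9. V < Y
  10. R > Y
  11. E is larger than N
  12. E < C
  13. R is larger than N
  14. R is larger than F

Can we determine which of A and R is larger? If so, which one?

A < V < Y < F < E < R, by transitivity through V, Y, F, E.
So R is larger.

R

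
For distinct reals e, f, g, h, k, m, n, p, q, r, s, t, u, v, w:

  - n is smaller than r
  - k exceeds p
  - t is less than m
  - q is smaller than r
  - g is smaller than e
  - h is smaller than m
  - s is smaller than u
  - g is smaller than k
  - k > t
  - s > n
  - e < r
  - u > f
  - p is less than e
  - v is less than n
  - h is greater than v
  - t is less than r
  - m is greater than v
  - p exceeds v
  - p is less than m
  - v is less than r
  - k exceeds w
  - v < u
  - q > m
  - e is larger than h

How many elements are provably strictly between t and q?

The relations place t below q. An element lies strictly between them when it is forced above t and also forced below q.
Above t: {m, k, r}. Below q: {v, p, h, m}.
Intersection: {m} — 1.

1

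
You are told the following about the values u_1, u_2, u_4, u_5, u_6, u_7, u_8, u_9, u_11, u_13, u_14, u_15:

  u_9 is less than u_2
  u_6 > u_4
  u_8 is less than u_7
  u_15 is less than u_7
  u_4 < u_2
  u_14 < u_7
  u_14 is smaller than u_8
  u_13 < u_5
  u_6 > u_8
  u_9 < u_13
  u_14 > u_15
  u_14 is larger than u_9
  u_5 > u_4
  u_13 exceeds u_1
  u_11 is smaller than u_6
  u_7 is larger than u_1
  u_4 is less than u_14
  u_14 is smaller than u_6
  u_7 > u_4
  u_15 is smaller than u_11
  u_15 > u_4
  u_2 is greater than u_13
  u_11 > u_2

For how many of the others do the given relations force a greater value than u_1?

The elements the relations force above u_1 are u_13, u_2, u_11, u_6, u_5, u_7 — no chain reaches any other.
That is 6.

6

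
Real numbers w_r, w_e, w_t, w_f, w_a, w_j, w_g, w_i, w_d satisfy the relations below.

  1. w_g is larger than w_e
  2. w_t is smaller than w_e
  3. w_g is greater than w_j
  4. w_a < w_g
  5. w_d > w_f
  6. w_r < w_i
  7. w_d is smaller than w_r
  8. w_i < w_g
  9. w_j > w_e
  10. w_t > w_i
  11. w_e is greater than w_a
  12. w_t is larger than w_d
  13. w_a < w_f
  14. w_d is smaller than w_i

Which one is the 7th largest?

Piecing the relations together gives one ordering: w_a < w_f < w_d < w_r < w_i < w_t < w_e < w_j < w_g.
Counting 7 from the largest end gives w_d.

w_d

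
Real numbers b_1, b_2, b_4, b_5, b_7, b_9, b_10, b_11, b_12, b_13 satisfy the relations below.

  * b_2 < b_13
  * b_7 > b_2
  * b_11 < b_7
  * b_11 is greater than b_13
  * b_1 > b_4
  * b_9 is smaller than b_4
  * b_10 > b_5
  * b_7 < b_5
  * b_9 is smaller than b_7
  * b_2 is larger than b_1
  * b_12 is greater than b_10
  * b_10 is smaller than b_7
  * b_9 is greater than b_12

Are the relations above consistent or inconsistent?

Chaining the given relations yields b_10 < b_12 < b_9 < b_4 < b_1 < b_2 < b_13 < b_11 < b_7 < b_5, so b_10 < b_5. But one relation states b_5 < b_10. These cannot both hold.

inconsistent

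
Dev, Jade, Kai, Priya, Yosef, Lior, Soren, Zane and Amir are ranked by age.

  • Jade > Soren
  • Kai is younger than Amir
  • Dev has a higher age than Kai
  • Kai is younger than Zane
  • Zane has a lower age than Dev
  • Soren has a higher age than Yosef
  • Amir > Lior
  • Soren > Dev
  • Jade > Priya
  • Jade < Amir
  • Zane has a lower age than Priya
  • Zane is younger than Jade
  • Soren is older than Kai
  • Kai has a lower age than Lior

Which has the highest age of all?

Amir

Chaining downward from Amir: directly below it, Kai, Lior, Jade; then Zane, Soren, Priya; then Yosef, Dev.
That covers every other element, and nothing is given above Amir, so Amir is the highest age.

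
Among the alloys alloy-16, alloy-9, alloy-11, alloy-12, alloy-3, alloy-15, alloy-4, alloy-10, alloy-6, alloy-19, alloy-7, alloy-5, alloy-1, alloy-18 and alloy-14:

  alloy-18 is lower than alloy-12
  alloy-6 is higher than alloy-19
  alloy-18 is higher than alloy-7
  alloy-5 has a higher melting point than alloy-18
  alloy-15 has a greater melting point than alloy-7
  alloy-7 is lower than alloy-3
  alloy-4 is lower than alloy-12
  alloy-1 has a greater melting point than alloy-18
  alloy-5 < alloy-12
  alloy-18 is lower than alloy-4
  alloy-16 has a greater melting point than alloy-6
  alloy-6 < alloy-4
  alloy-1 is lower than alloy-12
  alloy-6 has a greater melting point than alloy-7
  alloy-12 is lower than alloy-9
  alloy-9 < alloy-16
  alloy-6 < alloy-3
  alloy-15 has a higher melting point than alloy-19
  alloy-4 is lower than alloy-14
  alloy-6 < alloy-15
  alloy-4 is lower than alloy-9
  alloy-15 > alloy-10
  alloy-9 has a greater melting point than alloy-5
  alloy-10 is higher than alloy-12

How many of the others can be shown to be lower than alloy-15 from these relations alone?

From alloy-15 the given relations immediately reach alloy-7, alloy-19, alloy-6, alloy-10.
From those, alloy-12 — 5 in total.
From those, alloy-18, alloy-5, alloy-1, alloy-4 — 9 in total.
Nothing else is reachable below alloy-15; 9 in all.

9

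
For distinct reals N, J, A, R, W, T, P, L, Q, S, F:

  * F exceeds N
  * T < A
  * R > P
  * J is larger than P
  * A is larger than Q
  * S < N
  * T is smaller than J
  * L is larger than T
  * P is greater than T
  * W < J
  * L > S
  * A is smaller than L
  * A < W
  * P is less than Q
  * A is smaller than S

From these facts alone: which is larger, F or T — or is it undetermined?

Following the relations from T: T < P < Q < A < S < N < F.
So F is larger.

F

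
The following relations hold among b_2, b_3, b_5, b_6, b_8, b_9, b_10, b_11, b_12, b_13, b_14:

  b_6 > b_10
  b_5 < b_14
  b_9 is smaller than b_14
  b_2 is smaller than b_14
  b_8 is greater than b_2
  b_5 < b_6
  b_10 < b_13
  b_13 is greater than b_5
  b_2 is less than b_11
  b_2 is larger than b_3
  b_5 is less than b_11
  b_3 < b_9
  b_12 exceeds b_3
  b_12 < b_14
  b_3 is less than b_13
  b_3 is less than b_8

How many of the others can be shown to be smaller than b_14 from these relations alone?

5

The elements the relations force below b_14 are b_5, b_3, b_12, b_2, b_9 — no chain reaches any other.
That is 5.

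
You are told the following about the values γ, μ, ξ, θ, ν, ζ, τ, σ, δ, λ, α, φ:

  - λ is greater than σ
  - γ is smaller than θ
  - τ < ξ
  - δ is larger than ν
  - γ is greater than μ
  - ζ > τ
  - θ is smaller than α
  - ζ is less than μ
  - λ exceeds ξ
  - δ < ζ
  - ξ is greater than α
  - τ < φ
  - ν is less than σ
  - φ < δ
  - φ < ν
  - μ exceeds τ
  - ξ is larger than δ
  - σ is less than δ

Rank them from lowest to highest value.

The consecutive links are each given: τ < φ; φ < ν; ν < σ; σ < δ; δ < ζ; ζ < μ; μ < γ; γ < θ; θ < α; α < ξ; ξ < λ.

τ < φ < ν < σ < δ < ζ < μ < γ < θ < α < ξ < λ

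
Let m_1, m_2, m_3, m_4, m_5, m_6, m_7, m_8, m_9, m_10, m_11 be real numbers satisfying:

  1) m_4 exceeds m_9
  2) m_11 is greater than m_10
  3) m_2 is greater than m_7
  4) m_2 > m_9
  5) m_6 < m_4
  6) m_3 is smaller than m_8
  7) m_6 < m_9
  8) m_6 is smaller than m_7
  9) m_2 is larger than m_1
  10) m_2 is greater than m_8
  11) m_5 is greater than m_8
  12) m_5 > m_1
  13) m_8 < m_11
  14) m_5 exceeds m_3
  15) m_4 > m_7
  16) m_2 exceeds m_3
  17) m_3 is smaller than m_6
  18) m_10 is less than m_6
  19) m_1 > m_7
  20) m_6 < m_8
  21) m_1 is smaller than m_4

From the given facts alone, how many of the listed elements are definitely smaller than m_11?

4

From m_11 the given relations immediately reach m_10, m_8.
From those, m_3, m_6 — 4 in total.
No other element is forced below m_11 by the given relations, so the count is 4.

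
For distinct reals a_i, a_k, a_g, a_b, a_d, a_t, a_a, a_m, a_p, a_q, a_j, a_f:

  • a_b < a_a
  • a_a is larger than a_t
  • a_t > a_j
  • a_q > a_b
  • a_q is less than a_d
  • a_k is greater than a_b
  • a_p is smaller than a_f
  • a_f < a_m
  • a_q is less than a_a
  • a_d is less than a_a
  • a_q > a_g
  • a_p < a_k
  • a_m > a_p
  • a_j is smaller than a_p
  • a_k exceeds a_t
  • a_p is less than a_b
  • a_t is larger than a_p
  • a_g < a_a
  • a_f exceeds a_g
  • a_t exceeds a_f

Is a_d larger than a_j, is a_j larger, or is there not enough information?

a_d

a_j < a_p and a_p < a_b give a_j < a_b.
With a_b < a_q: a_j < a_p < a_b < a_q.
With a_q < a_d: a_j < a_p < a_b < a_q < a_d.
So a_d is larger.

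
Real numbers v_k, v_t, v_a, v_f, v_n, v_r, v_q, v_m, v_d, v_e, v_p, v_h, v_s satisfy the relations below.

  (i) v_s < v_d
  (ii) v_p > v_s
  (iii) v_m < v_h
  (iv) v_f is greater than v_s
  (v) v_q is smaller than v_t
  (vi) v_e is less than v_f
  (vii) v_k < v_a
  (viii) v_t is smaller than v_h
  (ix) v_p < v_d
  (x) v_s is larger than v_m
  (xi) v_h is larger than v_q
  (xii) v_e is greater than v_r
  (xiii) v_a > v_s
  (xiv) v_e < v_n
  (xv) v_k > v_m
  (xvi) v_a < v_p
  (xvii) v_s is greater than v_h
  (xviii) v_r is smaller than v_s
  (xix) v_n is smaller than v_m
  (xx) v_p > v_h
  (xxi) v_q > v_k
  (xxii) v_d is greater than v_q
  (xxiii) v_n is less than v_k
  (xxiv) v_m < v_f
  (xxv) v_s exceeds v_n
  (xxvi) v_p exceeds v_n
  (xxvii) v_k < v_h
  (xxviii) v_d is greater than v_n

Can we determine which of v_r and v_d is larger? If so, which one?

v_d

v_r < v_e and v_e < v_n give v_r < v_n.
Then v_n < v_m extends the chain to v_m.
With v_m < v_k: v_r < v_e < v_n < v_m < v_k.
Then v_k < v_q extends the chain to v_q.
Then v_q < v_t extends the chain to v_t.
With v_t < v_h: v_r < v_e < v_n < v_m < v_k < v_q < v_t < v_h.
With v_h < v_s: v_r < v_e < v_n < v_m < v_k < v_q < v_t < v_h < v_s.
Then v_s < v_a extends the chain to v_a.
With v_a < v_p: v_r < v_e < v_n < v_m < v_k < v_q < v_t < v_h < v_s < v_a < v_p.
Then v_p < v_d extends the chain to v_d.
So v_d is larger.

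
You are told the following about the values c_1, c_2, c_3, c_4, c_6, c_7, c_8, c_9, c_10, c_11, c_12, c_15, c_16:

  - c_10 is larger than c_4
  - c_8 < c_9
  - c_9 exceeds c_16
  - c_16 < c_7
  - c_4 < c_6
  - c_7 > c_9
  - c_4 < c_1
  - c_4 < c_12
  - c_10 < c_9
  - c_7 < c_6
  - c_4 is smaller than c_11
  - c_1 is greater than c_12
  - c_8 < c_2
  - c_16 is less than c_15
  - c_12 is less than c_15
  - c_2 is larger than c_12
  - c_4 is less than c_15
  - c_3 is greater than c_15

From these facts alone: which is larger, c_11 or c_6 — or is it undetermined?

undetermined

Following every chain through c_11: below c_11 we get c_4.
c_6 is not reached, and no chain runs the other way from c_6 to c_11.
So the given relations leave the order of c_11 and c_6 undetermined.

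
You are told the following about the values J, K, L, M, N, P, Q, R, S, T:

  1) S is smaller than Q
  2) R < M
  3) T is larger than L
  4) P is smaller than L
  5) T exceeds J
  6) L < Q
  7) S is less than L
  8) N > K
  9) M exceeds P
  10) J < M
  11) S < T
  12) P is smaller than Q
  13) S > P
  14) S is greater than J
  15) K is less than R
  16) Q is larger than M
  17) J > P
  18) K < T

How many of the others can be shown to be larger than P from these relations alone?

From P the given relations immediately reach J, S, M, L, Q.
From those, T — 6 in total.
No other element is forced above P by the given relations, so the count is 6.

6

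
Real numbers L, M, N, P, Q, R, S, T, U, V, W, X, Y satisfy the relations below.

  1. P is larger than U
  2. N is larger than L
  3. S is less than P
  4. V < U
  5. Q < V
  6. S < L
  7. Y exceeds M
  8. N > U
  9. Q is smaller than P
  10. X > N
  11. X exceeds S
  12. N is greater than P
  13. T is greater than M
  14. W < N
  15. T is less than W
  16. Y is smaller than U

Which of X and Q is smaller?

Q

Q < V and V < U give Q < U.
Then U < P extends the chain to P.
With P < N: Q < V < U < P < N.
Then N < X extends the chain to X.
So Q < X; Q is the smaller of the two.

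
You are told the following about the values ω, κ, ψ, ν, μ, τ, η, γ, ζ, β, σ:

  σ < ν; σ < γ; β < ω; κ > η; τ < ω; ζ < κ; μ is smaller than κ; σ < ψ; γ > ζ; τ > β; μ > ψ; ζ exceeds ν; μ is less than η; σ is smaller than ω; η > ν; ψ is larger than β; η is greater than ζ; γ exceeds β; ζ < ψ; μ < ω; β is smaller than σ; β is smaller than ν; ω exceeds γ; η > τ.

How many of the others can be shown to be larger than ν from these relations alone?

7

From ν the given relations immediately reach ζ, η.
From those, ψ, γ, κ — 5 in total.
From those, μ, ω — 7 in total.
No other element is forced above ν by the given relations, so the count is 7.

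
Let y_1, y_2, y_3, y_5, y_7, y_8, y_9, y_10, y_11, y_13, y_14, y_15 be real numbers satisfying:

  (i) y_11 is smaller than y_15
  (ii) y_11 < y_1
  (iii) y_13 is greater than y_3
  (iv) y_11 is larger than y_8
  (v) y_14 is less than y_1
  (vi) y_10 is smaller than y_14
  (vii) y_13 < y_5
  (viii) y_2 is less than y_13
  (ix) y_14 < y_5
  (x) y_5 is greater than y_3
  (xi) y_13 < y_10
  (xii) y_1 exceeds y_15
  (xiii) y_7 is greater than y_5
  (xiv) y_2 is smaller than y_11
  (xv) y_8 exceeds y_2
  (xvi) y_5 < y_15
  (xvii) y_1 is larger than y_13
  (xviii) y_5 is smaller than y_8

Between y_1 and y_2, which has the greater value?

Chaining the given relations: y_2 < y_13 < y_10 < y_14 < y_5 < y_8 < y_11 < y_15 < y_1.
So y_2 < y_1; y_1 is the larger of the two.

y_1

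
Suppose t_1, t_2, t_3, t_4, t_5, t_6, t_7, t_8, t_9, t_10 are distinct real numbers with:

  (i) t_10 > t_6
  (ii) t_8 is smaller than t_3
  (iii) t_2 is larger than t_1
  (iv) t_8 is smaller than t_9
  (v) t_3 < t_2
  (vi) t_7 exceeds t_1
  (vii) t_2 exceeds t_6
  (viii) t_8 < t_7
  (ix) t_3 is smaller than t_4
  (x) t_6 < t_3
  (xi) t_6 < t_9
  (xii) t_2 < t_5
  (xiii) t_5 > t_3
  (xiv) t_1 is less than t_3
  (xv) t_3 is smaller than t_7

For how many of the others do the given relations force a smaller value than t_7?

4

From t_7 the given relations immediately reach t_8, t_1, t_3.
From those, t_6 — 4 in total.
No other element is forced below t_7 by the given relations, so the count is 4.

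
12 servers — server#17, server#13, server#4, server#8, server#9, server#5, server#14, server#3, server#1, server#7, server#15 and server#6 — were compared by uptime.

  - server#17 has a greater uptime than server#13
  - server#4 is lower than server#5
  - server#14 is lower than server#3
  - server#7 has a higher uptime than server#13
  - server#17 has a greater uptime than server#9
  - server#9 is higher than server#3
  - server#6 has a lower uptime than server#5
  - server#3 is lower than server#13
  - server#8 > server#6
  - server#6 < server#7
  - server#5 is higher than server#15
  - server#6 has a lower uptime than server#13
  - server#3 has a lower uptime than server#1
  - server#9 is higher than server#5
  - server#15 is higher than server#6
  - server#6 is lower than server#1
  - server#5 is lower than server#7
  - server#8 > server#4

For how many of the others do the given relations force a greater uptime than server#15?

4

Directly above server#15: server#5.
One step further: server#9, server#7 (3 so far).
One step further: server#17 (4 so far).
No other element is forced above server#15 by the given relations, so the count is 4.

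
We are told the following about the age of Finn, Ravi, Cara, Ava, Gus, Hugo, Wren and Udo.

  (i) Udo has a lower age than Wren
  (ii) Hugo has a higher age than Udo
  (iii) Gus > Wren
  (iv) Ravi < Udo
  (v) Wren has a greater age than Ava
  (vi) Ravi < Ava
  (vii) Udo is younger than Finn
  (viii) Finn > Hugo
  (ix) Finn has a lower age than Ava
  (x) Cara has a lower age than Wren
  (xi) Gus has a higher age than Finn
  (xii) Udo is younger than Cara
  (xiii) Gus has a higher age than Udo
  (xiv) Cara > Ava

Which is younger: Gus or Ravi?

Chaining the given relations: Ravi < Udo < Hugo < Finn < Ava < Cara < Wren < Gus.
So Ravi < Gus; Ravi is the younger of the two.

Ravi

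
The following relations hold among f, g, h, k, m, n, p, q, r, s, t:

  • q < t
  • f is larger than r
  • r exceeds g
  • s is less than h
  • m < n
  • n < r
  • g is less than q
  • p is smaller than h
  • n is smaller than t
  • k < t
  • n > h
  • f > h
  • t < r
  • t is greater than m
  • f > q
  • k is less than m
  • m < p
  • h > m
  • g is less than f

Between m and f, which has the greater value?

Chaining the given relations: m < p < h < n < t < r < f.
So m < f; f is the larger of the two.

f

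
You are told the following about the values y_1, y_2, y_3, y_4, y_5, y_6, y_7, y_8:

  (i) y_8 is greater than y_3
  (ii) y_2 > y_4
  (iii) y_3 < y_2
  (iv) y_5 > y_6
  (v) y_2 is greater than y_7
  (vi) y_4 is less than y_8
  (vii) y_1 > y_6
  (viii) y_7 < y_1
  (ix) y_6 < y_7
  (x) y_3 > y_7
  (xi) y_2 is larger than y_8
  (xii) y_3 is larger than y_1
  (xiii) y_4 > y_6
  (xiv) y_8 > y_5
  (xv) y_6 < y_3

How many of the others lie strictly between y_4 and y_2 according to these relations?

Chaining upward from y_4 reaches: y_8.
Chaining downward from y_2 reaches: y_6, y_5, y_7, y_1, y_3, y_8.
Strictly between y_4 and y_2 are those in both lists: y_8 — 1 element.

1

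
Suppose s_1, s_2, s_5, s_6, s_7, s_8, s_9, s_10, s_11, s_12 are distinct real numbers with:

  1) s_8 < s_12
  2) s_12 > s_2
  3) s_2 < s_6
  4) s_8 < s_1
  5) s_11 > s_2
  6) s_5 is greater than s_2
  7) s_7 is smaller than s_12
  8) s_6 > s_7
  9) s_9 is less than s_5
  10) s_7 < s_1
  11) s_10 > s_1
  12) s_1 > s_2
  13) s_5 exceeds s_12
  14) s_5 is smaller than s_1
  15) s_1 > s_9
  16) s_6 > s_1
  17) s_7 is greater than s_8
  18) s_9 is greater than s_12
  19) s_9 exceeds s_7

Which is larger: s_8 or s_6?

s_8 < s_7 and s_7 < s_9 give s_8 < s_9.
With s_9 < s_5: s_8 < s_7 < s_9 < s_5.
With s_5 < s_1: s_8 < s_7 < s_9 < s_5 < s_1.
Then s_1 < s_6 extends the chain to s_6.
So s_8 < s_6; s_6 is the larger of the two.

s_6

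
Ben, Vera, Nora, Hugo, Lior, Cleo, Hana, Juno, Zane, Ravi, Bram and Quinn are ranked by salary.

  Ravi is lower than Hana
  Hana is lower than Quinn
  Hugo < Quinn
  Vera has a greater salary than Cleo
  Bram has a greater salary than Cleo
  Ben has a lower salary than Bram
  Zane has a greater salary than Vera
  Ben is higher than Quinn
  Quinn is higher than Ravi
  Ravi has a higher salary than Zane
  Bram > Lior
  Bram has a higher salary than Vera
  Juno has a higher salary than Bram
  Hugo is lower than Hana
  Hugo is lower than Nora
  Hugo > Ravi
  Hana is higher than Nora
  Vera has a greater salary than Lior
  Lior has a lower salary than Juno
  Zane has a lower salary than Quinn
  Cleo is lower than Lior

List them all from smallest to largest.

Nothing is placed below Cleo, so it is least; from there Cleo < Lior; Lior < Vera; Vera < Zane; Zane < Ravi; Ravi < Hugo; Hugo < Nora; Nora < Hana; Hana < Quinn; Quinn < Ben; Ben < Bram; Bram < Juno, each given directly.

Cleo < Lior < Vera < Zane < Ravi < Hugo < Nora < Hana < Quinn < Ben < Bram < Juno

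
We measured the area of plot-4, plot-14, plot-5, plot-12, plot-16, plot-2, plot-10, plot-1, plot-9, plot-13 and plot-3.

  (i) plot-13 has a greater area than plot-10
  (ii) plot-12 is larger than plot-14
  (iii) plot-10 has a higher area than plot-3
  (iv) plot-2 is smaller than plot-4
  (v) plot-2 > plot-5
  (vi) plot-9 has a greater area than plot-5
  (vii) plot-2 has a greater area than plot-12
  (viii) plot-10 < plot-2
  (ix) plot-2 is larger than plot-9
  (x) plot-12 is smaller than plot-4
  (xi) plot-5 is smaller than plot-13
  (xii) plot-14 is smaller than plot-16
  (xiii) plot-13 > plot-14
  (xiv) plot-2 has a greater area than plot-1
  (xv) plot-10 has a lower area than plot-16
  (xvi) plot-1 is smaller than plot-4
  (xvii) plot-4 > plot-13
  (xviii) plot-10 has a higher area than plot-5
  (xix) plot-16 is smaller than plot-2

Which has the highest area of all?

Chaining downward from plot-4: directly below it, plot-12, plot-13, plot-1, plot-2; then plot-5, plot-14, plot-10, plot-16, plot-9; then plot-3.
That covers every other element, and nothing is given above plot-4, so plot-4 is the highest area.

plot-4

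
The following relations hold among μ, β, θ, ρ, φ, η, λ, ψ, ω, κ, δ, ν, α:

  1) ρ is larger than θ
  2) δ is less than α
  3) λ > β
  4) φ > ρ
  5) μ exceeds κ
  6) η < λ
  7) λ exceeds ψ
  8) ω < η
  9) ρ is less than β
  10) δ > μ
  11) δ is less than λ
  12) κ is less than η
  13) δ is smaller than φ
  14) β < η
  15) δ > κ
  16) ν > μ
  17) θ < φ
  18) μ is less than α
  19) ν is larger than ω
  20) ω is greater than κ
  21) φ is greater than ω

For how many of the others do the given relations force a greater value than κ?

8

From κ the given relations immediately reach μ, δ, ω, η.
From those, α, ν, φ, λ — 8 in total.
No other element is forced above κ by the given relations, so the count is 8.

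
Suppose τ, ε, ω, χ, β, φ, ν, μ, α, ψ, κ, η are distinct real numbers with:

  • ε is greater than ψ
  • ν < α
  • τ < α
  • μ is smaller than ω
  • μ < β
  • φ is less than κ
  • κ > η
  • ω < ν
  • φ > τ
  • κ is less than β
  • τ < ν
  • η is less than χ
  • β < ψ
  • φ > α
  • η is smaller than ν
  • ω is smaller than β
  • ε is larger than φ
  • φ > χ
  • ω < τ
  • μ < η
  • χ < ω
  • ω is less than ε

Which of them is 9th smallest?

The consecutive relations fix a unique order: μ < η < χ < ω < τ < ν < α < φ < κ < β < ψ < ε.
Counting 9 from the smallest end gives κ.

κ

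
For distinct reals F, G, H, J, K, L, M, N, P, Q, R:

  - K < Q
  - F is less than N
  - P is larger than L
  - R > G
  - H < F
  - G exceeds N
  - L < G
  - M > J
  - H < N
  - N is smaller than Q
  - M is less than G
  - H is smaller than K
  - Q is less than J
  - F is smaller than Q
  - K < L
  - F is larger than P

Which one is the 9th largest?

The consecutive relations fix a unique order: H < K < L < P < F < N < Q < J < M < G < R.
The 9th largest is L.

L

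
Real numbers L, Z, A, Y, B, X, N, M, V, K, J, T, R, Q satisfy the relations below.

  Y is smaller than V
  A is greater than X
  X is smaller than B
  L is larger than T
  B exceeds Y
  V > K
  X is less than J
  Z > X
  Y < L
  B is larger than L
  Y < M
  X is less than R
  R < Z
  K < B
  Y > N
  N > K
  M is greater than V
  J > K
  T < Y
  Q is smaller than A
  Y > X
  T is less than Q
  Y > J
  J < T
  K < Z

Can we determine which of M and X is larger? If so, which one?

X < J and J < T give X < T.
With T < Y: X < J < T < Y.
Then Y < V extends the chain to V.
With V < M: X < J < T < Y < V < M.
So M is larger.

M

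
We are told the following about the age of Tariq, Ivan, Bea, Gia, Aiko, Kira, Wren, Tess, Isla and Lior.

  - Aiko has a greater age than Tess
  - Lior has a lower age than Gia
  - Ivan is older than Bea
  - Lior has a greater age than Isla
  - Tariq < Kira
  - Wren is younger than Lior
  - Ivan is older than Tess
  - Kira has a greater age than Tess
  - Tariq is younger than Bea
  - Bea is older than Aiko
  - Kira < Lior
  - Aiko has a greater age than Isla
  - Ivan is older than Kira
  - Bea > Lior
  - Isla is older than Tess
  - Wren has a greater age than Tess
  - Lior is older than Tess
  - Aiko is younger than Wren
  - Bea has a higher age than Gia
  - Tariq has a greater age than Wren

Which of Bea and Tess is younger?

Chaining the given relations: Tess < Isla < Aiko < Wren < Tariq < Kira < Lior < Gia < Bea.
So Tess < Bea; Tess is the younger of the two.

Tess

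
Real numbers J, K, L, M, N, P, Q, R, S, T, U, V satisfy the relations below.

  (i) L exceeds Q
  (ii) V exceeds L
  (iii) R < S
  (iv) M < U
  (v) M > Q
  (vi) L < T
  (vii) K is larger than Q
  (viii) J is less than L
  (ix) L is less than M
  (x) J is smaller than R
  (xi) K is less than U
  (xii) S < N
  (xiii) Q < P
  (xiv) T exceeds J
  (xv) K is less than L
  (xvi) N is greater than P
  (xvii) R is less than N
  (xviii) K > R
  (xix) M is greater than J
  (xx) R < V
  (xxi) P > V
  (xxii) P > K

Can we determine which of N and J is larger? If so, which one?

N

J < R and R < K give J < K.
With K < L: J < R < K < L.
Then L < V extends the chain to V.
Then V < P extends the chain to P.
With P < N: J < R < K < L < V < P < N.
So N is larger.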